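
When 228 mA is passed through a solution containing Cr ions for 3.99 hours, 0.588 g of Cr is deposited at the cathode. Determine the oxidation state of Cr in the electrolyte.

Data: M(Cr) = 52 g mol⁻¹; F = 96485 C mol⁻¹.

+3

Q = I·t = 0.2280 A × 14364 s = 3275 C, so n(e⁻) = 3275/96485 = 0.03394 mol.
n(Cr) deposited = 0.588 / 52 = 0.01131 mol.
Electrons per atom = n(e⁻)/n(Cr) = 0.03394 / 0.01131 = 3.00 ≈ 3, so the ion is Cr³⁺.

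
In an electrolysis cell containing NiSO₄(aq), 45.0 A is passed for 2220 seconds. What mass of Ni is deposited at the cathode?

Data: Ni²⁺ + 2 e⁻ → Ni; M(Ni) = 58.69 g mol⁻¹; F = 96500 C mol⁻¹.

30.4 g

Q = I·t = 45.00 A × 2220.0 s = 99900 C.
n(e⁻) = Q/F = 99900 / 96500 = 1.035 mol.
Ni²⁺ + 2 e⁻ → Ni, so n(Ni) = n(e⁻)/2 = 0.5176 mol.
m = n·M = 0.5176 × 58.69 = 30.4 g.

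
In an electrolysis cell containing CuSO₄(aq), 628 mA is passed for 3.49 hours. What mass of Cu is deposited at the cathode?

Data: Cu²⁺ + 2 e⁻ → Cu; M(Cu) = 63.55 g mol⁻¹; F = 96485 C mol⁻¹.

Q = I·t = 0.6280 A × 12564 s = 7890 C.
n(e⁻) = Q/F = 7890 / 96485 = 0.08178 mol.
Cu²⁺ + 2 e⁻ → Cu, so n(Cu) = n(e⁻)/2 = 0.04089 mol.
m = n·M = 0.04089 × 63.55 = 2.60 g.

2.60 g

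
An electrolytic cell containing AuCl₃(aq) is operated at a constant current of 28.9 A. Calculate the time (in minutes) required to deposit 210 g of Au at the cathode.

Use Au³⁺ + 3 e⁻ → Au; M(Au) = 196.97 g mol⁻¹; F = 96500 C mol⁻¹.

178 min

n(Au) = m/M = 210 / 196.97 = 1.066 mol.
Each Au atom requires 3 electrons, so n(e⁻) = 3 × 1.066 = 3.198 mol.
Q = n(e⁻)·F = 3.198 × 96500 = 308700 C.
t = Q/I = 308700 / 28.90 A = 10680 s = 178 min.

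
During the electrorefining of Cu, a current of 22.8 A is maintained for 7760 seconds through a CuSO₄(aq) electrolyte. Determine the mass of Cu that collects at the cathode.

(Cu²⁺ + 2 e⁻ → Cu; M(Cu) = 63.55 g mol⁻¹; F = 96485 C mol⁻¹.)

58.3 g

Q = I·t = 22.80 A × 7760.0 s = 176900 C.
n(e⁻) = Q/F = 176900 / 96485 = 1.834 mol.
Cu²⁺ + 2 e⁻ → Cu, so n(Cu) = n(e⁻)/2 = 0.9169 mol.
m = n·M = 0.9169 × 63.55 = 58.3 g.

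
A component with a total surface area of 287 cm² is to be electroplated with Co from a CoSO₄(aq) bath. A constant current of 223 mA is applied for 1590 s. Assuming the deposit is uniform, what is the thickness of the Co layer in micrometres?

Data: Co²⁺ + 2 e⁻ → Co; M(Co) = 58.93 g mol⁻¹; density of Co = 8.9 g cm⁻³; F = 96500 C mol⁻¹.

Q = I·t = 0.2230 × 1590.0 = 354.6 C; n(e⁻) = 0.003674 mol.
n(Co) = n(e⁻)/2 = 0.001837 mol, so m = 0.001837 × 58.93 = 0.1083 g.
Volume = m/ρ = 0.1083 / 8.9 = 0.01216 cm³.
Thickness = V/A = 0.01216 / 287 = 4.24 × 10⁻⁵ cm = 0.424 μm.

0.424 μm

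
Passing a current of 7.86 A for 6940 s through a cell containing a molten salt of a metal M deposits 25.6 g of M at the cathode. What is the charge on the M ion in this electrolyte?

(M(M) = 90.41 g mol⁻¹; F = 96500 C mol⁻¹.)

Q = I·t = 7.860 A × 6940.0 s = 54550 C, so n(e⁻) = 54550/96500 = 0.5653 mol.
n(M) deposited = 25.6 / 90.41 = 0.2832 mol.
Electrons per atom = n(e⁻)/n(M) = 0.5653 / 0.2832 = 2.00 ≈ 2, so the ion is M²⁺.

+2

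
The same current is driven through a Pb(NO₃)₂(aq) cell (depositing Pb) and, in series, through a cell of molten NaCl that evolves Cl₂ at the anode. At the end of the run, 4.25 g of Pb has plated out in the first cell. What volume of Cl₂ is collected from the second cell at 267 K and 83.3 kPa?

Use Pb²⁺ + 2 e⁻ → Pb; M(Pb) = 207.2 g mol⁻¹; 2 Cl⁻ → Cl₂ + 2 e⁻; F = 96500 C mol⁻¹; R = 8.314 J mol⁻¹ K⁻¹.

n(Pb) = 4.25 / 207.2 = 0.02051 mol, so n(e⁻) = 2 × 0.02051 = 0.04102 mol.
The cells are in series, so the same 0.04102 mol of electrons passes through the second cell.
2 Cl⁻ → Cl₂ + 2 e⁻ — 2 mol e⁻ per mol Cl₂, so n(Cl₂) = 0.04102/2 = 0.02051 mol.
V = nRT/P = (0.02051 × 8.314 × 267) / (83.3 × 10³) = 5.47 × 10⁻⁴ m³ = 0.547 L.

0.547 L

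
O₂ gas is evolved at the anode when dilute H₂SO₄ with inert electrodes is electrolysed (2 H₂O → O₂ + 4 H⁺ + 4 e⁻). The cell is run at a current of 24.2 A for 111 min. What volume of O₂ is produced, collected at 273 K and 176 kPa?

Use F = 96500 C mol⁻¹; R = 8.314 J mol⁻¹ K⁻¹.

5.38 L

Q = I·t = 24.20 A × 6660.0 s = 161200 C.
n(e⁻) = Q/F = 161200 / 96500 = 1.670 mol.
4 electrons are transferred per O₂ molecule, so n(O₂) = 1.670 / 4 = 0.4175 mol.
V = nRT/P = (0.4175 × 8.314 × 273) / (176 × 10³ Pa) = 0.00538 m³ = 5.38 L.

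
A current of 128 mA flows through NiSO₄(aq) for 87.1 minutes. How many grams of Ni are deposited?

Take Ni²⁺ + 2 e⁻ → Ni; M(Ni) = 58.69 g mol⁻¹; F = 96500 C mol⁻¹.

Q = I·t = 0.1280 A × 5226.0 s = 668.9 C.
n(e⁻) = Q/F = 668.9 / 96500 = 0.006932 mol.
Ni²⁺ + 2 e⁻ → Ni, so n(Ni) = n(e⁻)/2 = 0.003466 mol.
m = n·M = 0.003466 × 58.69 = 0.203 g.

0.203 g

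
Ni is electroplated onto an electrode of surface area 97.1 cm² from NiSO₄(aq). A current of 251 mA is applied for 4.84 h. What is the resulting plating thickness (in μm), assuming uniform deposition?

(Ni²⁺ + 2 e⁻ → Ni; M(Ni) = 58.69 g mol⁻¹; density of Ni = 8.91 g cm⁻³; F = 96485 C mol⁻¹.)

Q = I·t = 0.2510 × 17424 = 4373 C; n(e⁻) = 0.04533 mol.
n(Ni) = n(e⁻)/2 = 0.02266 mol, so m = 0.02266 × 58.69 = 1.330 g.
Volume = m/ρ = 1.330 / 8.91 = 0.1493 cm³.
Thickness = V/A = 0.1493 / 97.1 = 0.00154 cm = 15.4 μm.

15.4 μm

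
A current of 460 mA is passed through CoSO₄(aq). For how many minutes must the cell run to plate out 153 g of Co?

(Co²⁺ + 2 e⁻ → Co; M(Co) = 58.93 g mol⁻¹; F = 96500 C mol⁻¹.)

n(Co) = m/M = 153 / 58.93 = 2.596 mol.
Each Co atom requires 2 electrons, so n(e⁻) = 2 × 2.596 = 5.193 mol.
Q = n(e⁻)·F = 5.193 × 96500 = 501100 C.
t = Q/I = 501100 / 0.4600 A = 1089000 s = 18200 min.

18200 min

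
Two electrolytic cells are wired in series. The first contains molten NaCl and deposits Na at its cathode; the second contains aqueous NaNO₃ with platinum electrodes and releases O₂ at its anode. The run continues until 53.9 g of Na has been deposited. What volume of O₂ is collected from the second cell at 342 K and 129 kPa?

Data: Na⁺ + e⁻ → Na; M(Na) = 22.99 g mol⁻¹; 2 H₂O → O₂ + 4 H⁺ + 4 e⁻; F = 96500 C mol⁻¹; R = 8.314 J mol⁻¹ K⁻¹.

12.9 L

n(Na) = 53.9 / 22.99 = 2.344 mol, so n(e⁻) = 1 × 2.344 = 2.344 mol.
The cells are in series, so the same 2.344 mol of electrons passes through the second cell.
2 H₂O → O₂ + 4 H⁺ + 4 e⁻ — 4 mol e⁻ per mol O₂, so n(O₂) = 2.344/4 = 0.5861 mol.
V = nRT/P = (0.5861 × 8.314 × 342) / (129 × 10³) = 0.0129 m³ = 12.9 L.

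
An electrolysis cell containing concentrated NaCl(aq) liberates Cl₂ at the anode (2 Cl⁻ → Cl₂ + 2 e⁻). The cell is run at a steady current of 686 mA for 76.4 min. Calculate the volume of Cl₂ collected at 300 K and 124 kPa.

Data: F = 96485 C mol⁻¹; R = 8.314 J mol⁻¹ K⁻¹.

0.328 L

Q = I·t = 0.6860 A × 4584.0 s = 3145 C.
n(e⁻) = Q/F = 3145 / 96485 = 0.03259 mol.
2 electrons are transferred per Cl₂ molecule, so n(Cl₂) = 0.03259 / 2 = 0.01630 mol.
V = nRT/P = (0.01630 × 8.314 × 300) / (124 × 10³ Pa) = 3.28 × 10⁻⁴ m³ = 0.328 L.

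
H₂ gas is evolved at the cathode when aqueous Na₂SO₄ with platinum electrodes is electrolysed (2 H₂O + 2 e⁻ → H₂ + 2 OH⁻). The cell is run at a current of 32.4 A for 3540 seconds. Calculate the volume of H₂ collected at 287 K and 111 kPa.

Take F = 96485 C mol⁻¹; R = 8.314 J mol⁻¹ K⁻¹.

Q = I·t = 32.40 A × 3540.0 s = 114700 C.
n(e⁻) = Q/F = 114700 / 96485 = 1.189 mol.
2 electrons are transferred per H₂ molecule, so n(H₂) = 1.189 / 2 = 0.5944 mol.
V = nRT/P = (0.5944 × 8.314 × 287) / (111 × 10³ Pa) = 0.0128 m³ = 12.8 L.

12.8 L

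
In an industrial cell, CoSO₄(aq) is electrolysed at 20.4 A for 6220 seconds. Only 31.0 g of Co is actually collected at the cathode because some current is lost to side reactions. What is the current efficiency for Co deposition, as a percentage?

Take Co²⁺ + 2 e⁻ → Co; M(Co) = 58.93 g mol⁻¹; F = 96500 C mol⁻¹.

80.0 %

Q = I·t = 20.40 × 6220.0 = 126900 C; n(e⁻) = 126900/96500 = 1.315 mol.
Theoretical n(Co) = n(e⁻)/2 = 0.6575 mol, i.e. m_theo = 0.6575 × 58.93 = 38.74 g.
Efficiency = m_actual / m_theo = 31.0 / 38.74 = 80.0 %.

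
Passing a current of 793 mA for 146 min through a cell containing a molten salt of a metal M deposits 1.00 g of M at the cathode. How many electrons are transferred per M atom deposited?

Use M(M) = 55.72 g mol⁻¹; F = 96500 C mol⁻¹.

Q = I·t = 0.7930 A × 8760.0 s = 6947 C, so n(e⁻) = 6947/96500 = 0.07199 mol.
n(M) deposited = 1.00 / 55.72 = 0.01795 mol.
Electrons per atom = n(e⁻)/n(M) = 0.07199 / 0.01795 = 4.01 ≈ 4, so the ion is M⁴⁺.

4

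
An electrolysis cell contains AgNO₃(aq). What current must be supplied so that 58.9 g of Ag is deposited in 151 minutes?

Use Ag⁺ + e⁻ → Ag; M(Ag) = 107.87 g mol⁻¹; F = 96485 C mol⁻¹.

n(Ag) = 58.9 / 107.87 = 0.5460 mol.
n(e⁻) = 1 × 0.5460 = 0.5460 mol.
Q = n(e⁻)·F = 0.5460 × 96485 = 52680 C.
I = Q/t = 52680 / 9060.0 s = 5.81 A.

5.81 A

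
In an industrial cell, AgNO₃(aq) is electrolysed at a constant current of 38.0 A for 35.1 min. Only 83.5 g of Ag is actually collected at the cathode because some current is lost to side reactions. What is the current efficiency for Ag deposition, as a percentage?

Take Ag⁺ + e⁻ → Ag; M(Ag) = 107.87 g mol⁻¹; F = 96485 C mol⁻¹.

Q = I·t = 38.00 × 2106.0 = 80030 C; n(e⁻) = 80030/96485 = 0.8294 mol.
Theoretical n(Ag) = n(e⁻)/1 = 0.8294 mol, i.e. m_theo = 0.8294 × 107.87 = 89.47 g.
Efficiency = m_actual / m_theo = 83.5 / 89.47 = 93.3 %.

93.3 %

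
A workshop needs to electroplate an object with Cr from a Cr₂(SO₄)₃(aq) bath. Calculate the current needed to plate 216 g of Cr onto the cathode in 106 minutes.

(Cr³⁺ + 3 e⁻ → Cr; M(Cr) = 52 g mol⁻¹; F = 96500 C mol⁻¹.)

n(Cr) = 216 / 52 = 4.154 mol.
n(e⁻) = 3 × 4.154 = 12.46 mol.
Q = n(e⁻)·F = 12.46 × 96500 = 1203000 C.
I = Q/t = 1203000 / 6360.0 s = 189 A.

189 A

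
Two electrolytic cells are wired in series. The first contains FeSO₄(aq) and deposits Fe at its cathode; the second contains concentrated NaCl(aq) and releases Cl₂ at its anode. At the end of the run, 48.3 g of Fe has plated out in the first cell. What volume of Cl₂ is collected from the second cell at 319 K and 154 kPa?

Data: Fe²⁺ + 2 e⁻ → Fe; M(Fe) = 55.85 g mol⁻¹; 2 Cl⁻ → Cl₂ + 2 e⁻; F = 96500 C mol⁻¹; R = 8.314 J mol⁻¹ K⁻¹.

n(Fe) = 48.3 / 55.85 = 0.8648 mol, so n(e⁻) = 2 × 0.8648 = 1.730 mol.
The cells are in series, so the same 1.730 mol of electrons passes through the second cell.
2 Cl⁻ → Cl₂ + 2 e⁻ — 2 mol e⁻ per mol Cl₂, so n(Cl₂) = 1.730/2 = 0.8648 mol.
V = nRT/P = (0.8648 × 8.314 × 319) / (154 × 10³) = 0.0149 m³ = 14.9 L.

14.9 L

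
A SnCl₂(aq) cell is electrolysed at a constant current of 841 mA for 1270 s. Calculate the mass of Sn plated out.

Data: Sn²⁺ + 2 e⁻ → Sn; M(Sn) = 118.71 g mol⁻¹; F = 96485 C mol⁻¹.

Q = I·t = 0.8410 A × 1270.0 s = 1068 C.
n(e⁻) = Q/F = 1068 / 96485 = 0.01107 mol.
Sn²⁺ + 2 e⁻ → Sn, so n(Sn) = n(e⁻)/2 = 0.005535 mol.
m = n·M = 0.005535 × 118.71 = 0.657 g.

0.657 g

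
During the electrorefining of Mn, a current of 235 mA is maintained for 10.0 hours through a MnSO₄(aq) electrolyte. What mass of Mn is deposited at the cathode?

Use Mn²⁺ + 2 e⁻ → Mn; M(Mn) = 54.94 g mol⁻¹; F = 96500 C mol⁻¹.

Q = I·t = 0.2350 A × 36000 s = 8460 C.
n(e⁻) = Q/F = 8460 / 96500 = 0.08767 mol.
Mn²⁺ + 2 e⁻ → Mn, so n(Mn) = n(e⁻)/2 = 0.04383 mol.
m = n·M = 0.04383 × 54.94 = 2.41 g.

2.41 g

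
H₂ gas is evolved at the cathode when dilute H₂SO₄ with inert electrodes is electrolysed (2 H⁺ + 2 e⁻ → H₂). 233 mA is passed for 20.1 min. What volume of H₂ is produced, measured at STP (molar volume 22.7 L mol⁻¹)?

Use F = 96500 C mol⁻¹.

0.0331 L

Q = I·t = 0.2330 A × 1206.0 s = 281.0 C.
n(e⁻) = Q/F = 281.0 / 96500 = 0.002912 mol.
2 electrons are transferred per H₂ molecule, so n(H₂) = 0.002912 / 2 = 0.001456 mol.
V = n × V_m = 0.001456 × 22.7 = 0.0331 L.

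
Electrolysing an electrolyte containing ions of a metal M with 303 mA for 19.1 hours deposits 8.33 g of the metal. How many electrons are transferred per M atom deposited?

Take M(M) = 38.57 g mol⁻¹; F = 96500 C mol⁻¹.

Q = I·t = 0.3030 A × 68760 s = 20830 C, so n(e⁻) = 20830/96500 = 0.2159 mol.
n(M) deposited = 8.33 / 38.57 = 0.2160 mol.
Electrons per atom = n(e⁻)/n(M) = 0.2159 / 0.2160 = 1.00 ≈ 1, so the ion is M⁺.

1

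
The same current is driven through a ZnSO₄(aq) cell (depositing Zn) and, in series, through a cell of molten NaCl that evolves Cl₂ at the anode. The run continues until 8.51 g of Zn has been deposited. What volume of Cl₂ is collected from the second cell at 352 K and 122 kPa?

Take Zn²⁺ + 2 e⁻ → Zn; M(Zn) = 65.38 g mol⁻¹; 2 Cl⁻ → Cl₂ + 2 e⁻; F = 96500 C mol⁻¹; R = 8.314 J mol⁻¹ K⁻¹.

3.12 L

n(Zn) = 8.51 / 65.38 = 0.1302 mol, so n(e⁻) = 2 × 0.1302 = 0.2603 mol.
The cells are in series, so the same 0.2603 mol of electrons passes through the second cell.
2 Cl⁻ → Cl₂ + 2 e⁻ — 2 mol e⁻ per mol Cl₂, so n(Cl₂) = 0.2603/2 = 0.1302 mol.
V = nRT/P = (0.1302 × 8.314 × 352) / (122 × 10³) = 0.00312 m³ = 3.12 L.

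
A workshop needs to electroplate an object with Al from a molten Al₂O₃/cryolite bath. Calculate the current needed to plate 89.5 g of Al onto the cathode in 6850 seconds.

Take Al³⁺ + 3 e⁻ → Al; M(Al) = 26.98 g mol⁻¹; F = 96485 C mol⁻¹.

n(Al) = 89.5 / 26.98 = 3.317 mol.
n(e⁻) = 3 × 3.317 = 9.952 mol.
Q = n(e⁻)·F = 9.952 × 96485 = 960200 C.
I = Q/t = 960200 / 6850.0 s = 140 A.

140 A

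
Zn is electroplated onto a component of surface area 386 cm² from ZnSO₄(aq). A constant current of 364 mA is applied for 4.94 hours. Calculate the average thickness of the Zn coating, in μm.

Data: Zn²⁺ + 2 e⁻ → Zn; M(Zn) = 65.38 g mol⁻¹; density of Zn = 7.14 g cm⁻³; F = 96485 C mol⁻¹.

Q = I·t = 0.3640 × 17784 = 6473 C; n(e⁻) = 0.06709 mol.
n(Zn) = n(e⁻)/2 = 0.03355 mol, so m = 0.03355 × 65.38 = 2.193 g.
Volume = m/ρ = 2.193 / 7.14 = 0.3072 cm³.
Thickness = V/A = 0.3072 / 386 = 7.96 × 10⁻⁴ cm = 7.96 μm.

7.96 μm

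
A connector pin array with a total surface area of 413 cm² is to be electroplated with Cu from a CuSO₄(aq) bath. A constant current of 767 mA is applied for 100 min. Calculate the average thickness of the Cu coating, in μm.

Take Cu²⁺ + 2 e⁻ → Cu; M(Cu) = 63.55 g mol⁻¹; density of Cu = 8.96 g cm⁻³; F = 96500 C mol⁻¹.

Q = I·t = 0.7670 × 6000.0 = 4602 C; n(e⁻) = 0.04769 mol.
n(Cu) = n(e⁻)/2 = 0.02384 mol, so m = 0.02384 × 63.55 = 1.515 g.
Volume = m/ρ = 1.515 / 8.96 = 0.1691 cm³.
Thickness = V/A = 0.1691 / 413 = 4.09 × 10⁻⁴ cm = 4.09 μm.

4.09 μm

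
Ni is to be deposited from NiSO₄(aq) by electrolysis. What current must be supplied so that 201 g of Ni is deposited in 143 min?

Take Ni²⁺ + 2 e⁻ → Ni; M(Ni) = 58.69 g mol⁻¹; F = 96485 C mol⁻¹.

n(Ni) = 201 / 58.69 = 3.425 mol.
n(e⁻) = 2 × 3.425 = 6.850 mol.
Q = n(e⁻)·F = 6.850 × 96485 = 660900 C.
I = Q/t = 660900 / 8580.0 s = 77.0 A.

77.0 A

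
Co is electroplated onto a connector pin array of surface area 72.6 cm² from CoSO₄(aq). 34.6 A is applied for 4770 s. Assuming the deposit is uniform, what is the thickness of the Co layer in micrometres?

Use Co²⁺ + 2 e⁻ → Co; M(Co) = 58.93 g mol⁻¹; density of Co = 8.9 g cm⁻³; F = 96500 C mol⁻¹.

780 μm

Q = I·t = 34.60 × 4770.0 = 165000 C; n(e⁻) = 1.710 mol.
n(Co) = n(e⁻)/2 = 0.8551 mol, so m = 0.8551 × 58.93 = 50.39 g.
Volume = m/ρ = 50.39 / 8.9 = 5.662 cm³.
Thickness = V/A = 5.662 / 72.6 = 0.0780 cm = 780 μm.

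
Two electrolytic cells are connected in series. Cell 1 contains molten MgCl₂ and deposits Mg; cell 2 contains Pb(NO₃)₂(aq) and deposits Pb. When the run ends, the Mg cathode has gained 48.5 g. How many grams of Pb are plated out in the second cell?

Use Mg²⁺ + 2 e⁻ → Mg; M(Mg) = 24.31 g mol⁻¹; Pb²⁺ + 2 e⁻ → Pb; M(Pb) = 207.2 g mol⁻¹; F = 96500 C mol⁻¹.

n(Mg) = 48.5 / 24.31 = 1.995 mol.
Since Mg²⁺ + 2 e⁻ → Mg, n(e⁻) passed = 2 × 1.995 = 3.990 mol.
Cells in series carry the same charge, so the same 3.990 mol of electrons passes through cell 2.
Pb²⁺ + 2 e⁻ → Pb, so n(Pb) = 3.990 / 2 = 1.995 mol.
m(Pb) = 1.995 × 207.2 = 413 g.

413 g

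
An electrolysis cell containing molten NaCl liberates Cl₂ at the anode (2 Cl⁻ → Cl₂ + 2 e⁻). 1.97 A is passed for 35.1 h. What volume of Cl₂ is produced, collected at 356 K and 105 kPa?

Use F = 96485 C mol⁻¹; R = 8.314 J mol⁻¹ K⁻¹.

Q = I·t = 1.970 A × 126360 s = 248900 C.
n(e⁻) = Q/F = 248900 / 96485 = 2.580 mol.
2 electrons are transferred per Cl₂ molecule, so n(Cl₂) = 2.580 / 2 = 1.290 mol.
V = nRT/P = (1.290 × 8.314 × 356) / (105 × 10³ Pa) = 0.0364 m³ = 36.4 L.

36.4 L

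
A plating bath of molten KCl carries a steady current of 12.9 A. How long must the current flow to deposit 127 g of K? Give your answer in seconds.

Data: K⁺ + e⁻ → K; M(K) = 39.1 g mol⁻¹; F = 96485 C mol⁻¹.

24300 s

n(K) = m/M = 127 / 39.1 = 3.248 mol.
Each K atom requires 1 electron, so n(e⁻) = 1 × 3.248 = 3.248 mol.
Q = n(e⁻)·F = 3.248 × 96485 = 313400 C.
t = Q/I = 313400 / 12.90 A = 24290 s.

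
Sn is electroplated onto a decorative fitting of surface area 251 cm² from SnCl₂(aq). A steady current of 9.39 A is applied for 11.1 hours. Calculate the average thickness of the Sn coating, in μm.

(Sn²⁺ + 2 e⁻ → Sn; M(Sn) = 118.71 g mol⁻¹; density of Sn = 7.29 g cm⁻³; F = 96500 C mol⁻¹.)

Q = I·t = 9.390 × 39960 = 375200 C; n(e⁻) = 3.888 mol.
n(Sn) = n(e⁻)/2 = 1.944 mol, so m = 1.944 × 118.71 = 230.8 g.
Volume = m/ρ = 230.8 / 7.29 = 31.66 cm³.
Thickness = V/A = 31.66 / 251 = 0.126 cm = 1260 μm.

1260 μm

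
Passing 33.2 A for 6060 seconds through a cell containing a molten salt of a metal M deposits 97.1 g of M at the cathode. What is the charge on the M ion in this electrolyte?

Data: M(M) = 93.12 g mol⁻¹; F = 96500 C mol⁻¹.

+2

Q = I·t = 33.20 A × 6060.0 s = 201200 C, so n(e⁻) = 201200/96500 = 2.085 mol.
n(M) deposited = 97.1 / 93.12 = 1.043 mol.
Electrons per atom = n(e⁻)/n(M) = 2.085 / 1.043 = 2.00 ≈ 2, so the ion is M²⁺.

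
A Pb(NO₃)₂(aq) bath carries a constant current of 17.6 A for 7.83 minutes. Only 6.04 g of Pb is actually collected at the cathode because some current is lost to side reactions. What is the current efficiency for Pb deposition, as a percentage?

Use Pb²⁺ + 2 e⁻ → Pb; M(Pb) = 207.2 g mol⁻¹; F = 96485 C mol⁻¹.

Q = I·t = 17.60 × 469.80 = 8268 C; n(e⁻) = 8268/96485 = 0.08570 mol.
Theoretical n(Pb) = n(e⁻)/2 = 0.04285 mol, i.e. m_theo = 0.04285 × 207.2 = 8.878 g.
Efficiency = m_actual / m_theo = 6.04 / 8.878 = 68.0 %.

68.0 %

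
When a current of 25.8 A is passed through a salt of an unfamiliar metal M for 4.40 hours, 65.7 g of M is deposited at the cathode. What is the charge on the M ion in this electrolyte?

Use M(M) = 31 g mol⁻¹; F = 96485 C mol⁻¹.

+2

Q = I·t = 25.80 A × 15840 s = 408700 C, so n(e⁻) = 408700/96485 = 4.236 mol.
n(M) deposited = 65.7 / 31 = 2.119 mol.
Electrons per atom = n(e⁻)/n(M) = 4.236 / 2.119 = 2.00 ≈ 2, so the ion is M²⁺.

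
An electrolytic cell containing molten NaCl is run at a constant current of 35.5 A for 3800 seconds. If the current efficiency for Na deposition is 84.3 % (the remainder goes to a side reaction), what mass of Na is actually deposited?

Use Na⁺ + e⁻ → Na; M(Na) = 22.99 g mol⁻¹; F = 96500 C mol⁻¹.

Q = I·t = 35.50 × 3800.0 = 134900 C.
n(e⁻) = 134900/96500 = 1.398 mol; theoretically n(Na) = 1.398/1 = 1.398 mol, m_theo = 32.14 g.
At 84.3 % efficiency, m_actual = 0.843 × 32.14 = 27.1 g.

27.1 g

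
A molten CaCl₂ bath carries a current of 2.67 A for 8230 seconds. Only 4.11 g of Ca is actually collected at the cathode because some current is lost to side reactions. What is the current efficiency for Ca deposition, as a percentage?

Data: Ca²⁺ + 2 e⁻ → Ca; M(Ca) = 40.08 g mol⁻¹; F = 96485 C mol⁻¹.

Q = I·t = 2.670 × 8230.0 = 21970 C; n(e⁻) = 21970/96485 = 0.2277 mol.
Theoretical n(Ca) = n(e⁻)/2 = 0.1139 mol, i.e. m_theo = 0.1139 × 40.08 = 4.564 g.
Efficiency = m_actual / m_theo = 4.11 / 4.564 = 90.1 %.

90.1 %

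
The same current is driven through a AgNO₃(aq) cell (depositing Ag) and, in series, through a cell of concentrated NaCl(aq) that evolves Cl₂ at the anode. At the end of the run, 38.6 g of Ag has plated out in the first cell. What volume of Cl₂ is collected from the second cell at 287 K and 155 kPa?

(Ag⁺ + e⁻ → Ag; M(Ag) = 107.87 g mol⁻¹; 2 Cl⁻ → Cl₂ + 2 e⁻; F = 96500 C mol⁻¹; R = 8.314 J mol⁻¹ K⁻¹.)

2.75 L

n(Ag) = 38.6 / 107.87 = 0.3578 mol, so n(e⁻) = 1 × 0.3578 = 0.3578 mol.
The cells are in series, so the same 0.3578 mol of electrons passes through the second cell.
2 Cl⁻ → Cl₂ + 2 e⁻ — 2 mol e⁻ per mol Cl₂, so n(Cl₂) = 0.3578/2 = 0.1789 mol.
V = nRT/P = (0.1789 × 8.314 × 287) / (155 × 10³) = 0.00275 m³ = 2.75 L.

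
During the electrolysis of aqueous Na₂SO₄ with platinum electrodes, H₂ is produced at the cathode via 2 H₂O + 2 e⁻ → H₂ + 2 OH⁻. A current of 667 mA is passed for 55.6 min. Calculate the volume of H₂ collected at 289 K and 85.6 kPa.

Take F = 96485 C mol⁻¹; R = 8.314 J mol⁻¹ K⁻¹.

0.324 L

Q = I·t = 0.6670 A × 3336.0 s = 2225 C.
n(e⁻) = Q/F = 2225 / 96485 = 0.02306 mol.
2 electrons are transferred per H₂ molecule, so n(H₂) = 0.02306 / 2 = 0.01153 mol.
V = nRT/P = (0.01153 × 8.314 × 289) / (85.6 × 10³ Pa) = 3.24 × 10⁻⁴ m³ = 0.324 L.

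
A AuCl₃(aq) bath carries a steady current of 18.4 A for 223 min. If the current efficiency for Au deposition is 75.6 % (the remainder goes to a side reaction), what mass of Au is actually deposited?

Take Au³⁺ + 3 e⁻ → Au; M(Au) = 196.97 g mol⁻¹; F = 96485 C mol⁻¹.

127 g

Q = I·t = 18.40 × 13380 = 246200 C.
n(e⁻) = 246200/96485 = 2.552 mol; theoretically n(Au) = 2.552/3 = 0.8505 mol, m_theo = 167.5 g.
At 75.6 % efficiency, m_actual = 0.756 × 167.5 = 127 g.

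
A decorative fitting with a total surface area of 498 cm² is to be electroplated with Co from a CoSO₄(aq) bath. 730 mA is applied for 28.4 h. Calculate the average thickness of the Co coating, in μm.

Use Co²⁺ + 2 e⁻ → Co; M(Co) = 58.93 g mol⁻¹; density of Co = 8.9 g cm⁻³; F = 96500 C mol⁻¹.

Q = I·t = 0.7300 × 102240 = 74640 C; n(e⁻) = 0.7734 mol.
n(Co) = n(e⁻)/2 = 0.3867 mol, so m = 0.3867 × 58.93 = 22.79 g.
Volume = m/ρ = 22.79 / 8.9 = 2.561 cm³.
Thickness = V/A = 2.561 / 498 = 0.00514 cm = 51.4 μm.

51.4 μm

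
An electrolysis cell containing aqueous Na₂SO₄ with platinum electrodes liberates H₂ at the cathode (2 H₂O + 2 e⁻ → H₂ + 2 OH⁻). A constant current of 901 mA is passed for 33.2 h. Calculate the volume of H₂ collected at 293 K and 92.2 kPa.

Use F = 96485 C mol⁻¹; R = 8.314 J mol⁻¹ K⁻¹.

Q = I·t = 0.9010 A × 119520 s = 107700 C.
n(e⁻) = Q/F = 107700 / 96485 = 1.116 mol.
2 electrons are transferred per H₂ molecule, so n(H₂) = 1.116 / 2 = 0.5581 mol.
V = nRT/P = (0.5581 × 8.314 × 293) / (92.2 × 10³ Pa) = 0.0147 m³ = 14.7 L.

14.7 L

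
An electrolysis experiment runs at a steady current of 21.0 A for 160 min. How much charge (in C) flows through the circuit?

2.02 × 10⁵ C

Q = I·t = 21.00 A × 9600.0 s = 2.02 × 10⁵ C.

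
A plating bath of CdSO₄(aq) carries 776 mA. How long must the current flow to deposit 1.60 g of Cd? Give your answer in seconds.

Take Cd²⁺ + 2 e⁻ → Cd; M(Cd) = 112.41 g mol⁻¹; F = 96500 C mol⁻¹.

3540 s

n(Cd) = m/M = 1.60 / 112.41 = 0.01423 mol.
Each Cd atom requires 2 electrons, so n(e⁻) = 2 × 0.01423 = 0.02847 mol.
Q = n(e⁻)·F = 0.02847 × 96500 = 2747 C.
t = Q/I = 2747 / 0.7760 A = 3540 s.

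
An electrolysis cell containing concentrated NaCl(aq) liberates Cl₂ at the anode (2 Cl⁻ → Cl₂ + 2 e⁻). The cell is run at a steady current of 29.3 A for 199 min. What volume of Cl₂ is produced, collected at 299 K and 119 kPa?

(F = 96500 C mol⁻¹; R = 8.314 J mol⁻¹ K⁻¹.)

Q = I·t = 29.30 A × 11940 s = 349800 C.
n(e⁻) = Q/F = 349800 / 96500 = 3.625 mol.
2 electrons are transferred per Cl₂ molecule, so n(Cl₂) = 3.625 / 2 = 1.813 mol.
V = nRT/P = (1.813 × 8.314 × 299) / (119 × 10³ Pa) = 0.0379 m³ = 37.9 L.

37.9 L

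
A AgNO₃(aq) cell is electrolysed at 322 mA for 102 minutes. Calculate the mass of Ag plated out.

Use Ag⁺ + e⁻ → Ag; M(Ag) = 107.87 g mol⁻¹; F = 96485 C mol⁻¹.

Q = I·t = 0.3220 A × 6120.0 s = 1971 C.
n(e⁻) = Q/F = 1971 / 96485 = 0.02042 mol.
Ag⁺ + e⁻ → Ag, so n(Ag) = n(e⁻)/1 = 0.02042 mol.
m = n·M = 0.02042 × 107.87 = 2.20 g.

2.20 g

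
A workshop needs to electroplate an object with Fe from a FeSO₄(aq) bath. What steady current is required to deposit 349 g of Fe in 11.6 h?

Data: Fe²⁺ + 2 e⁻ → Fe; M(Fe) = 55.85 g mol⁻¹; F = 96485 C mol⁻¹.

28.9 A

n(Fe) = 349 / 55.85 = 6.249 mol.
n(e⁻) = 2 × 6.249 = 12.50 mol.
Q = n(e⁻)·F = 12.50 × 96485 = 1206000 C.
I = Q/t = 1206000 / 41760 s = 28.9 A.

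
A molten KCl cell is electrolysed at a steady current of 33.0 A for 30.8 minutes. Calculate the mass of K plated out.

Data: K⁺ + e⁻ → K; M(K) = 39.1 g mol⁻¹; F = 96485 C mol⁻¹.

24.7 g

Q = I·t = 33.00 A × 1848.0 s = 60980 C.
n(e⁻) = Q/F = 60980 / 96485 = 0.6321 mol.
K⁺ + e⁻ → K, so n(K) = n(e⁻)/1 = 0.6321 mol.
m = n·M = 0.6321 × 39.1 = 24.7 g.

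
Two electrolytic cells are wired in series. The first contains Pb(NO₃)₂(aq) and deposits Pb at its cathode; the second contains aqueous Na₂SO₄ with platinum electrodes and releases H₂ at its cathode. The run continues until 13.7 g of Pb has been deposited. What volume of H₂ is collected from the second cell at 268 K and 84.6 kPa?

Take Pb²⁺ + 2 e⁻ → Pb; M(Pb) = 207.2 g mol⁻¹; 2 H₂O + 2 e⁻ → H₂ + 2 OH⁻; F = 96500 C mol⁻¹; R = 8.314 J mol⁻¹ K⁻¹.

n(Pb) = 13.7 / 207.2 = 0.06612 mol, so n(e⁻) = 2 × 0.06612 = 0.1322 mol.
The cells are in series, so the same 0.1322 mol of electrons passes through the second cell.
2 H₂O + 2 e⁻ → H₂ + 2 OH⁻ — 2 mol e⁻ per mol H₂, so n(H₂) = 0.1322/2 = 0.06612 mol.
V = nRT/P = (0.06612 × 8.314 × 268) / (84.6 × 10³) = 0.00174 m³ = 1.74 L.

1.74 L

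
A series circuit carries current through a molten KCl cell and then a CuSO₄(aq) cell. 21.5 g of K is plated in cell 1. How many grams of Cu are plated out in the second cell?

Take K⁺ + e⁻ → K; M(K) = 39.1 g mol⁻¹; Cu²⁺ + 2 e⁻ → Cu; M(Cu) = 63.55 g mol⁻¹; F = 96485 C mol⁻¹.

17.5 g

n(K) = 21.5 / 39.1 = 0.5499 mol.
Since K⁺ + e⁻ → K, n(e⁻) passed = 1 × 0.5499 = 0.5499 mol.
Cells in series carry the same charge, so the same 0.5499 mol of electrons passes through cell 2.
Cu²⁺ + 2 e⁻ → Cu, so n(Cu) = 0.5499 / 2 = 0.2749 mol.
m(Cu) = 0.2749 × 63.55 = 17.5 g.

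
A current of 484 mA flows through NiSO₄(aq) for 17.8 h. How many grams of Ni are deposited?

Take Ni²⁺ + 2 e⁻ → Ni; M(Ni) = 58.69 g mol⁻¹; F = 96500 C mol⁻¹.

Q = I·t = 0.4840 A × 64080 s = 31010 C.
n(e⁻) = Q/F = 31010 / 96500 = 0.3214 mol.
Ni²⁺ + 2 e⁻ → Ni, so n(Ni) = n(e⁻)/2 = 0.1607 mol.
m = n·M = 0.1607 × 58.69 = 9.43 g.

9.43 g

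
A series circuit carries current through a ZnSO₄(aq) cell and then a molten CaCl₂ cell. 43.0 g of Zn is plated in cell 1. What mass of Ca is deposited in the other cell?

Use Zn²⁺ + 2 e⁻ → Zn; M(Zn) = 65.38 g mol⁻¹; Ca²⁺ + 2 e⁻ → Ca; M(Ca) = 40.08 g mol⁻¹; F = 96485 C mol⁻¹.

26.4 g

n(Zn) = 43.0 / 65.38 = 0.6577 mol.
Since Zn²⁺ + 2 e⁻ → Zn, n(e⁻) passed = 2 × 0.6577 = 1.315 mol.
Cells in series carry the same charge, so the same 1.315 mol of electrons passes through cell 2.
Ca²⁺ + 2 e⁻ → Ca, so n(Ca) = 1.315 / 2 = 0.6577 mol.
m(Ca) = 0.6577 × 40.08 = 26.4 g.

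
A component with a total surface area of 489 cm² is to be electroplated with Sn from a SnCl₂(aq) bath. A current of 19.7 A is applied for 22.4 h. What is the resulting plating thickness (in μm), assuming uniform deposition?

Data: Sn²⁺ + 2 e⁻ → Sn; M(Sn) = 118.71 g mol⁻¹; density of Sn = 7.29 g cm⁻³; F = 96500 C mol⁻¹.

Q = I·t = 19.70 × 80640 = 1589000 C; n(e⁻) = 16.46 mol.
n(Sn) = n(e⁻)/2 = 8.231 mol, so m = 8.231 × 118.71 = 977.1 g.
Volume = m/ρ = 977.1 / 7.29 = 134.0 cm³.
Thickness = V/A = 134.0 / 489 = 0.274 cm = 2740 μm.

2740 μm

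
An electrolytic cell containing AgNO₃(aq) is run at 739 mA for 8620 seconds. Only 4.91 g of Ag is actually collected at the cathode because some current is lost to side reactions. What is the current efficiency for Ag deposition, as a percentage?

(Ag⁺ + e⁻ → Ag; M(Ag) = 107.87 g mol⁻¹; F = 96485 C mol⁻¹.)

68.9 %

Q = I·t = 0.7390 × 8620.0 = 6370 C; n(e⁻) = 6370/96485 = 0.06602 mol.
Theoretical n(Ag) = n(e⁻)/1 = 0.06602 mol, i.e. m_theo = 0.06602 × 107.87 = 7.122 g.
Efficiency = m_actual / m_theo = 4.91 / 7.122 = 68.9 %.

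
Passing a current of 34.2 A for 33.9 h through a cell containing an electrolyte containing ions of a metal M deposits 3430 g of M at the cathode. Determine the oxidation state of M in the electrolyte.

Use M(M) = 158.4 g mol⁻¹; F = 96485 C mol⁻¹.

+2

Q = I·t = 34.20 A × 122040 s = 4174000 C, so n(e⁻) = 4174000/96485 = 43.26 mol.
n(M) deposited = 3430 / 158.4 = 21.65 mol.
Electrons per atom = n(e⁻)/n(M) = 43.26 / 21.65 = 2.00 ≈ 2, so the ion is M²⁺.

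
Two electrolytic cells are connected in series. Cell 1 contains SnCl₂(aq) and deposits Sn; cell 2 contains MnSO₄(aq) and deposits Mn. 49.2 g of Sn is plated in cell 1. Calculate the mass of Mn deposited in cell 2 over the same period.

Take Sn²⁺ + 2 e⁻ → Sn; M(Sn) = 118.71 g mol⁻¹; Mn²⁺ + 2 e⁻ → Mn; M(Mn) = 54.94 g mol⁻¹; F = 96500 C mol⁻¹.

22.8 g

n(Sn) = 49.2 / 118.71 = 0.4145 mol.
Since Sn²⁺ + 2 e⁻ → Sn, n(e⁻) passed = 2 × 0.4145 = 0.8289 mol.
Cells in series carry the same charge, so the same 0.8289 mol of electrons passes through cell 2.
Mn²⁺ + 2 e⁻ → Mn, so n(Mn) = 0.8289 / 2 = 0.4145 mol.
m(Mn) = 0.4145 × 54.94 = 22.8 g.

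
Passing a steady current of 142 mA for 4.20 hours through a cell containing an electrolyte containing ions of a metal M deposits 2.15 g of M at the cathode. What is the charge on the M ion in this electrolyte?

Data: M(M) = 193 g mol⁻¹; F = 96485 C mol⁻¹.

+2

Q = I·t = 0.1420 A × 15120 s = 2147 C, so n(e⁻) = 2147/96485 = 0.02225 mol.
n(M) deposited = 2.15 / 193 = 0.01114 mol.
Electrons per atom = n(e⁻)/n(M) = 0.02225 / 0.01114 = 2.00 ≈ 2, so the ion is M²⁺.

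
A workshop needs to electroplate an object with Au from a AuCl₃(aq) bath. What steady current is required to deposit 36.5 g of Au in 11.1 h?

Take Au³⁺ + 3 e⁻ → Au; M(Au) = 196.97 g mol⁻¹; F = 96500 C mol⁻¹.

1.34 A

n(Au) = 36.5 / 196.97 = 0.1853 mol.
n(e⁻) = 3 × 0.1853 = 0.5559 mol.
Q = n(e⁻)·F = 0.5559 × 96500 = 53650 C.
I = Q/t = 53650 / 39960 s = 1.34 A.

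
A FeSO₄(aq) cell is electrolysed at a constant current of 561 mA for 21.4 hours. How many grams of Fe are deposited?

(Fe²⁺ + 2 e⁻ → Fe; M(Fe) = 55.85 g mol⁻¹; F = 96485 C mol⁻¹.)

12.5 g

Q = I·t = 0.5610 A × 77040 s = 43220 C.
n(e⁻) = Q/F = 43220 / 96485 = 0.4479 mol.
Fe²⁺ + 2 e⁻ → Fe, so n(Fe) = n(e⁻)/2 = 0.2240 mol.
m = n·M = 0.2240 × 55.85 = 12.5 g.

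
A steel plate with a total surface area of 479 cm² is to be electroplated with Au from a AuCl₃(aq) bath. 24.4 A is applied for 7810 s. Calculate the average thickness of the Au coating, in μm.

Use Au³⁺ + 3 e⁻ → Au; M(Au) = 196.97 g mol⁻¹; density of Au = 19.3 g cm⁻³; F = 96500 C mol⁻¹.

Q = I·t = 24.40 × 7810.0 = 190600 C; n(e⁻) = 1.975 mol.
n(Au) = n(e⁻)/3 = 0.6583 mol, so m = 0.6583 × 196.97 = 129.7 g.
Volume = m/ρ = 129.7 / 19.3 = 6.718 cm³.
Thickness = V/A = 6.718 / 479 = 0.0140 cm = 140 μm.

140 μm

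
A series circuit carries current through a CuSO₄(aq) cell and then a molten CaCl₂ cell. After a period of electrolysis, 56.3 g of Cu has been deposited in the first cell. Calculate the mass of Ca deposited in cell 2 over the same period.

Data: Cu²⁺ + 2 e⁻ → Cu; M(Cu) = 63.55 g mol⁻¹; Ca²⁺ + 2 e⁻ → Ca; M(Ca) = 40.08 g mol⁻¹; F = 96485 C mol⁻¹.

n(Cu) = 56.3 / 63.55 = 0.8859 mol.
Since Cu²⁺ + 2 e⁻ → Cu, n(e⁻) passed = 2 × 0.8859 = 1.772 mol.
Cells in series carry the same charge, so the same 1.772 mol of electrons passes through cell 2.
Ca²⁺ + 2 e⁻ → Ca, so n(Ca) = 1.772 / 2 = 0.8859 mol.
m(Ca) = 0.8859 × 40.08 = 35.5 g.

35.5 g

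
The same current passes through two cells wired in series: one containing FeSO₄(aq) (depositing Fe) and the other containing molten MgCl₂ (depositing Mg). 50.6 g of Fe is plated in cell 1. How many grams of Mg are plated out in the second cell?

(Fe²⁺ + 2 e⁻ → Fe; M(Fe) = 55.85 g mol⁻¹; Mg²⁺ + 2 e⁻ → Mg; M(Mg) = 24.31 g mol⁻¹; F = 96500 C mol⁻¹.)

n(Fe) = 50.6 / 55.85 = 0.9060 mol.
Since Fe²⁺ + 2 e⁻ → Fe, n(e⁻) passed = 2 × 0.9060 = 1.812 mol.
Cells in series carry the same charge, so the same 1.812 mol of electrons passes through cell 2.
Mg²⁺ + 2 e⁻ → Mg, so n(Mg) = 1.812 / 2 = 0.9060 mol.
m(Mg) = 0.9060 × 24.31 = 22.0 g.

22.0 g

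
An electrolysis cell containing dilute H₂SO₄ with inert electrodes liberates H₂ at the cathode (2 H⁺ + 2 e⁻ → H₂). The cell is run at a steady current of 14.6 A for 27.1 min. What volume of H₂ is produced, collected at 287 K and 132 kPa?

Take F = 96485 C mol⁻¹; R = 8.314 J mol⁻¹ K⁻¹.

2.22 L

Q = I·t = 14.60 A × 1626.0 s = 23740 C.
n(e⁻) = Q/F = 23740 / 96485 = 0.2460 mol.
2 electrons are transferred per H₂ molecule, so n(H₂) = 0.2460 / 2 = 0.1230 mol.
V = nRT/P = (0.1230 × 8.314 × 287) / (132 × 10³ Pa) = 0.00222 m³ = 2.22 L.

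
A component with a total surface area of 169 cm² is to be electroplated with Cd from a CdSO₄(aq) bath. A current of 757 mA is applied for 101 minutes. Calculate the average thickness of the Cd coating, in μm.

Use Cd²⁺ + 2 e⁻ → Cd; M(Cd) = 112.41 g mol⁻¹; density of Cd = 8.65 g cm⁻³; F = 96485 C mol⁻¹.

Q = I·t = 0.7570 × 6060.0 = 4587 C; n(e⁻) = 0.04755 mol.
n(Cd) = n(e⁻)/2 = 0.02377 mol, so m = 0.02377 × 112.41 = 2.672 g.
Volume = m/ρ = 2.672 / 8.65 = 0.3089 cm³.
Thickness = V/A = 0.3089 / 169 = 0.00183 cm = 18.3 μm.

18.3 μm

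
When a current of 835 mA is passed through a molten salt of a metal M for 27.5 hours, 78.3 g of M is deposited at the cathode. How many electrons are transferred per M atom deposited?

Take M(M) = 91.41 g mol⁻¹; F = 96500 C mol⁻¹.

Q = I·t = 0.8350 A × 99000 s = 82660 C, so n(e⁻) = 82660/96500 = 0.8566 mol.
n(M) deposited = 78.3 / 91.41 = 0.8566 mol.
Electrons per atom = n(e⁻)/n(M) = 0.8566 / 0.8566 = 1.00 ≈ 1, so the ion is M⁺.

1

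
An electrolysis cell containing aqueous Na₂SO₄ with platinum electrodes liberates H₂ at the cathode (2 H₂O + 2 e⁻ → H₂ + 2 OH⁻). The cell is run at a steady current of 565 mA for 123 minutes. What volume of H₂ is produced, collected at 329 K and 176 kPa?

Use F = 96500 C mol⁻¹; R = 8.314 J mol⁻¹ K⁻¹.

0.336 L

Q = I·t = 0.5650 A × 7380.0 s = 4170 C.
n(e⁻) = Q/F = 4170 / 96500 = 0.04321 mol.
2 electrons are transferred per H₂ molecule, so n(H₂) = 0.04321 / 2 = 0.02160 mol.
V = nRT/P = (0.02160 × 8.314 × 329) / (176 × 10³ Pa) = 3.36 × 10⁻⁴ m³ = 0.336 L.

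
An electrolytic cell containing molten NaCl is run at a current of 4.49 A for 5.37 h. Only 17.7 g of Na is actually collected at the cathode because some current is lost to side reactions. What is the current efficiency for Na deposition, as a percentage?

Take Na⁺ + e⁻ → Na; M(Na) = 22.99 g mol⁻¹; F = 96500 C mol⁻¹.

85.6 %

Q = I·t = 4.490 × 19332 = 86800 C; n(e⁻) = 86800/96500 = 0.8995 mol.
Theoretical n(Na) = n(e⁻)/1 = 0.8995 mol, i.e. m_theo = 0.8995 × 22.99 = 20.68 g.
Efficiency = m_actual / m_theo = 17.7 / 20.68 = 85.6 %.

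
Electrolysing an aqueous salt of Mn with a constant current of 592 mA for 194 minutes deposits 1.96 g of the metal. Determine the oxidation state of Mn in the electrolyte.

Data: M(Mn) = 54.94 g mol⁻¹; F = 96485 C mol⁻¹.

+2

Q = I·t = 0.5920 A × 11640 s = 6891 C, so n(e⁻) = 6891/96485 = 0.07142 mol.
n(Mn) deposited = 1.96 / 54.94 = 0.03568 mol.
Electrons per atom = n(e⁻)/n(Mn) = 0.07142 / 0.03568 = 2.00 ≈ 2, so the ion is Mn²⁺.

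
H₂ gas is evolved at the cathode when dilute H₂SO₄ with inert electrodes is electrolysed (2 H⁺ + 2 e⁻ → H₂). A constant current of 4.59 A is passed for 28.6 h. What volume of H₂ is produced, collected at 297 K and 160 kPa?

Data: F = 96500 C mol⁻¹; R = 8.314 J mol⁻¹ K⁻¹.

Q = I·t = 4.590 A × 102960 s = 472600 C.
n(e⁻) = Q/F = 472600 / 96500 = 4.897 mol.
2 electrons are transferred per H₂ molecule, so n(H₂) = 4.897 / 2 = 2.449 mol.
V = nRT/P = (2.449 × 8.314 × 297) / (160 × 10³ Pa) = 0.0378 m³ = 37.8 L.

37.8 L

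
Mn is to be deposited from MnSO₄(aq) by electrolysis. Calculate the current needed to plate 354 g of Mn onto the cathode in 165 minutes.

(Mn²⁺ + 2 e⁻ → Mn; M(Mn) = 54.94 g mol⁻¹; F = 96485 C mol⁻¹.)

n(Mn) = 354 / 54.94 = 6.443 mol.
n(e⁻) = 2 × 6.443 = 12.89 mol.
Q = n(e⁻)·F = 12.89 × 96485 = 1243000 C.
I = Q/t = 1243000 / 9900.0 s = 126 A.

126 A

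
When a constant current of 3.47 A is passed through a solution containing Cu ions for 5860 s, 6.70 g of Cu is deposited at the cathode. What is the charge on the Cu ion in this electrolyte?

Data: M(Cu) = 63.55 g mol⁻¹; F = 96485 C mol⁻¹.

Q = I·t = 3.470 A × 5860.0 s = 20330 C, so n(e⁻) = 20330/96485 = 0.2107 mol.
n(Cu) deposited = 6.70 / 63.55 = 0.1054 mol.
Electrons per atom = n(e⁻)/n(Cu) = 0.2107 / 0.1054 = 2.00 ≈ 2, so the ion is Cu²⁺.

+2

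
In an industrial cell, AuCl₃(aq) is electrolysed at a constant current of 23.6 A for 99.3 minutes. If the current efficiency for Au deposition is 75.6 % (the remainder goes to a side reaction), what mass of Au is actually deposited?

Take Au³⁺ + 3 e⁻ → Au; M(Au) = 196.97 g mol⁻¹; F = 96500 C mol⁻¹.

72.3 g

Q = I·t = 23.60 × 5958.0 = 140600 C.
n(e⁻) = 140600/96500 = 1.457 mol; theoretically n(Au) = 1.457/3 = 0.4857 mol, m_theo = 95.67 g.
At 75.6 % efficiency, m_actual = 0.756 × 95.67 = 72.3 g.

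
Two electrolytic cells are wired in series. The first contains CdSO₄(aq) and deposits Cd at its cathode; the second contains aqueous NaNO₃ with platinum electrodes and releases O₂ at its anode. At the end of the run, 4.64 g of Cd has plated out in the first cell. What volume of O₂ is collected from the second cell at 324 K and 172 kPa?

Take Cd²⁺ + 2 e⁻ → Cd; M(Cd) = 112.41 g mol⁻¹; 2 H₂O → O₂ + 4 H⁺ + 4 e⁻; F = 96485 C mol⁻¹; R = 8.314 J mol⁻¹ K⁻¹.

n(Cd) = 4.64 / 112.41 = 0.04128 mol, so n(e⁻) = 2 × 0.04128 = 0.08255 mol.
The cells are in series, so the same 0.08255 mol of electrons passes through the second cell.
2 H₂O → O₂ + 4 H⁺ + 4 e⁻ — 4 mol e⁻ per mol O₂, so n(O₂) = 0.08255/4 = 0.02064 mol.
V = nRT/P = (0.02064 × 8.314 × 324) / (172 × 10³) = 3.23 × 10⁻⁴ m³ = 0.323 L.

0.323 L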